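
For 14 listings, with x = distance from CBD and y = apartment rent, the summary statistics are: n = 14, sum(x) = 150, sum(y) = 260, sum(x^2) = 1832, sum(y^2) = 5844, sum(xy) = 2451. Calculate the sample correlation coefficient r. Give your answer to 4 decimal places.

Numerator: nΣxy − (Σx)(Σy) = 14·2451 − (150)(260) = -4686
Denominator: √[(nΣx²−(Σx)²)(nΣy²−(Σy)²)]
  nΣx²−(Σx)² = 14·1832 − 22500 = 3148;  nΣy²−(Σy)² = 14·5844 − 67600 = 14216
  √(3148·14216) = √44751968 = 6689.6912
r = -4686 / 6689.6912 = -0.7005

-0.7005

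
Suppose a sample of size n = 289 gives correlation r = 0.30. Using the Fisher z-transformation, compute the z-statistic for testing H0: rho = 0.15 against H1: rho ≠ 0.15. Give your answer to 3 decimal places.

z_r = atanh(0.30) = 0.309520,  z_0 = atanh(0.15) = 0.151140
SE = 1/√(n−3) = 1/√286 = 0.059131
z = (z_r − z_0)/SE = (0.309520 − 0.151140) / 0.059131 = 0.158380 / 0.059131 = 2.678

2.678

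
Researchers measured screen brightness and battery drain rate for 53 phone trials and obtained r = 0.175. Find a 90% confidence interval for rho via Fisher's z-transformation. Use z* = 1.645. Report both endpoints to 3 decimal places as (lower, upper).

z_r = atanh(0.175) = 0.176820;  SE = 1/√(n−3) = 1/√50 = 0.141421
z-limits: 0.176820 ± 1.645·0.141421 = 0.176820 ± 0.232638 = [-0.055818, 0.409458]
ρ-limits: (tanh -0.055818, tanh 0.409458) = (-0.056, 0.388)

(-0.056, 0.388)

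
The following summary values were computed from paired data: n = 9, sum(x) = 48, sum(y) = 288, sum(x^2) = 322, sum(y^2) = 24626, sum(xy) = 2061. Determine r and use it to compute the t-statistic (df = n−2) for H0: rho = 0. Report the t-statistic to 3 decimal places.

1.613

Numerator: nΣxy − (Σx)(Σy) = 9·2061 − (48)(288) = 4725
Denominator: √[(nΣx²−(Σx)²)(nΣy²−(Σy)²)]
  nΣx²−(Σx)² = 9·322 − 2304 = 594;  nΣy²−(Σy)² = 9·24626 − 82944 = 138690
  √(594·138690) = √82381860 = 9076.4453
r = 4725 / 9076.4453 = 0.5206
t = r·√(n−2)/√(1−r²) = 0.5206·√7 / √(1−0.271024) = 1.377378 / 0.853801 = 1.613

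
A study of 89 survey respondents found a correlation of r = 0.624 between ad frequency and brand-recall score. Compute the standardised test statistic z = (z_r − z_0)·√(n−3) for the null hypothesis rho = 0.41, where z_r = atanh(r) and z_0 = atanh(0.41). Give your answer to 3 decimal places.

2.744

Fisher z: atanh(0.624) = 0.731529, atanh(0.41) = 0.435611
z = (z_r − z_0)·√(n−3) = (0.731529 − 0.435611)·√86 = 0.295918 · 9.273618 = 2.744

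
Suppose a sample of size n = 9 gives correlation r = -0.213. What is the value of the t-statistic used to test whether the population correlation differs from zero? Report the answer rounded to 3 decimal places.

-0.577

1 − r² = 1 − 0.045369 = 0.954631;  √(1−r²) = 0.977052
√(n−2) = √7 = 2.645751
t = r·√(n−2)/√(1−r²) = -0.213 · 2.645751 / 0.977052 = -0.577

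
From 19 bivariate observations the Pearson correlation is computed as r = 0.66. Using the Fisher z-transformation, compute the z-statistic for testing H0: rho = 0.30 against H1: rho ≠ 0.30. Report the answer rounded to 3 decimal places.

1.933

Fisher z: atanh(0.66) = 0.792814, atanh(0.30) = 0.309520
z = (z_r − z_0)·√(n−3) = (0.792814 − 0.309520)·√16 = 0.483294 · 4.000000 = 1.933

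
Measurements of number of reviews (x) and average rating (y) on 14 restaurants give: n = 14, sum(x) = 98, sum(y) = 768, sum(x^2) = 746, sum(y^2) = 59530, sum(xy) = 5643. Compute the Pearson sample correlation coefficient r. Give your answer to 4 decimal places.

S_xy = nΣxy − ΣxΣy = 14·5643 − 98·768 = 79002 − 75264 = 3738
S_xx = nΣx² − (Σx)² = 14·746 − 98² = 10444 − 9604 = 840
S_yy = nΣy² − (Σy)² = 14·59530 − 768² = 833420 − 589824 = 243596
r = S_xy / √(S_xx·S_yy) = 3738 / √(840·243596) = 3738 / √204620640 = 3738 / 14304.5671 = 0.2613

0.2613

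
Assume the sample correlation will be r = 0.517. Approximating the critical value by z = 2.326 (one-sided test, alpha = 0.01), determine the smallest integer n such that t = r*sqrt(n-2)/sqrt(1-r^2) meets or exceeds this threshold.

17

r√(n−2)/√(1−r²) ≥ 2.326  ⇔  n−2 ≥ (2.326)²·(1−r²)/r²
(1−r²)/r² = (1−0.267289)/0.267289 = 2.7413
n ≥ 2 + 5.410276·2.7413 = 2 + 14.8312 = 16.8312
⌈16.8312⌉ = 17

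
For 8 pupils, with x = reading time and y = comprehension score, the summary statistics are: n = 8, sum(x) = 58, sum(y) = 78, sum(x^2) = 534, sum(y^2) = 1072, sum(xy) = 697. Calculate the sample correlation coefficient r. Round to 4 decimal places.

0.6994

S_xy = nΣxy − ΣxΣy = 8·697 − 58·78 = 5576 − 4524 = 1052
S_xx = nΣx² − (Σx)² = 8·534 − 58² = 4272 − 3364 = 908
S_yy = nΣy² − (Σy)² = 8·1072 − 78² = 8576 − 6084 = 2492
r = S_xy / √(S_xx·S_yy) = 1052 / √(908·2492) = 1052 / √2262736 = 1052 / 1504.2393 = 0.6994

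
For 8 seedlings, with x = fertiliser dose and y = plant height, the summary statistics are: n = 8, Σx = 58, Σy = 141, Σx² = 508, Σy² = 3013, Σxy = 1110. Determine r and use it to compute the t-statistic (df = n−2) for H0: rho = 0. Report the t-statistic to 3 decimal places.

Numerator: nΣxy − (Σx)(Σy) = 8·1110 − (58)(141) = 702
Denominator: √[(nΣx²−(Σx)²)(nΣy²−(Σy)²)]
  nΣx²−(Σx)² = 8·508 − 3364 = 700;  nΣy²−(Σy)² = 8·3013 − 19881 = 4223
  √(700·4223) = √2956100 = 1719.3313
r = 702 / 1719.3313 = 0.4083
t = r·√(n−2)/√(1−r²) = 0.4083·√6 / √(1−0.166709) = 1.000127 / 0.912848 = 1.096

1.096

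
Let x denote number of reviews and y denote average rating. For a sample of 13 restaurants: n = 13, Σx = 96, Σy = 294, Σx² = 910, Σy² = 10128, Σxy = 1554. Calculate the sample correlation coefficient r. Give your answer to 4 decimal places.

-0.7378

Numerator: nΣxy − (Σx)(Σy) = 13·1554 − (96)(294) = -8022
Denominator: √[(nΣx²−(Σx)²)(nΣy²−(Σy)²)]
  nΣx²−(Σx)² = 13·910 − 9216 = 2614;  nΣy²−(Σy)² = 13·10128 − 86436 = 45228
  √(2614·45228) = √118225992 = 10873.1776
r = -8022 / 10873.1776 = -0.7378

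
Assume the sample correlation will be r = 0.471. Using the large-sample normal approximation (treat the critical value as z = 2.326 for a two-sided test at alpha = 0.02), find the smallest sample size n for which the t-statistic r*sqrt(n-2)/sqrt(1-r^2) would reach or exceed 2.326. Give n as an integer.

21

Need r·√(n−2)/√(1−r²) ≥ 2.326
√(n−2) ≥ 2.326·√(1−0.221841) / 0.471 = 2.326·0.882133 / 0.471 = 4.3564
n−2 ≥ 18.9782  ⇒  n ≥ 20.9782
Smallest integer n = 21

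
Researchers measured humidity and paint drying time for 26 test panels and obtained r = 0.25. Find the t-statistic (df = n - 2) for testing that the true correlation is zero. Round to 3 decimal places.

1 − r² = 1 − 0.0625 = 0.9375;  √(1−r²) = 0.968246
√(n−2) = √24 = 4.898979
t = r·√(n−2)/√(1−r²) = 0.25 · 4.898979 / 0.968246 = 1.265

1.265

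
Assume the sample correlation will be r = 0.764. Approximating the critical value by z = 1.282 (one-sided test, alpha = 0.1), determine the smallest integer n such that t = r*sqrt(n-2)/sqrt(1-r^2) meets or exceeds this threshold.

Need r·√(n−2)/√(1−r²) ≥ 1.282
√(n−2) ≥ 1.282·√(1−0.583696) / 0.764 = 1.282·0.645216 / 0.764 = 1.0827
n−2 ≥ 1.1722  ⇒  n ≥ 3.1722
Smallest integer n = 4

4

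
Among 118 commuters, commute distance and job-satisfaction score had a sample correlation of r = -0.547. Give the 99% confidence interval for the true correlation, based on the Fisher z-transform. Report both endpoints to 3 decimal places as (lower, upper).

(-0.693, -0.357)

z_r = atanh(-0.547) = -0.614090;  SE = 1/√(n−3) = 1/√115 = 0.093250
z-limits: -0.614090 ± 2.576·0.093250 = -0.614090 ± 0.240212 = [-0.854302, -0.373878]
ρ-limits: (tanh -0.854302, tanh -0.373878) = (-0.693, -0.357)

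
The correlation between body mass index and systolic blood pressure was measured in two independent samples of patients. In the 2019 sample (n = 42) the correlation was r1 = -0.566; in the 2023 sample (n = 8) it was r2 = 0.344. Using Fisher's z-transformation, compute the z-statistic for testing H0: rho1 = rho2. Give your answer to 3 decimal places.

z1 = atanh(-0.566) = -0.641618,  z2 = atanh(0.344) = 0.358622
SE = √(1/(n1−3) + 1/(n2−3)) = √(1/39 + 1/5) = √(0.0256410 + 0.2000000) = √0.2256410 = 0.475017
z = (z1 − z2)/SE = (-0.641618 − 0.358622) / 0.475017 = -1.000240 / 0.475017 = -2.106

-2.106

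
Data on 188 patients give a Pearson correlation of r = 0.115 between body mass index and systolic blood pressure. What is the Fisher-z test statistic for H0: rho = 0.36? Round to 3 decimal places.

Fisher z: atanh(0.115) = 0.115511, atanh(0.36) = 0.376886
z = (z_r − z_0)·√(n−3) = (0.115511 − 0.376886)·√185 = -0.261375 · 13.601471 = -3.555

-3.555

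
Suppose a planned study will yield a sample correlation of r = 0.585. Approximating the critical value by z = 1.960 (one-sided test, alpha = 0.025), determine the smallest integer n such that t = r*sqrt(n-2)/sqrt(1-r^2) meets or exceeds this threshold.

r√(n−2)/√(1−r²) ≥ 1.960  ⇔  n−2 ≥ (1.960)²·(1−r²)/r²
(1−r²)/r² = (1−0.342225)/0.342225 = 1.9221
n ≥ 2 + 3.8416·1.9221 = 2 + 7.3839 = 9.3839
⌈9.3839⌉ = 10

10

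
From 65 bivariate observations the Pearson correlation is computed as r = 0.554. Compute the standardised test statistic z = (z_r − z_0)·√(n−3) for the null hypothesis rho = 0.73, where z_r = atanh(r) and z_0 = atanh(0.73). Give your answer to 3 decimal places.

Fisher z: atanh(0.554) = 0.624134, atanh(0.73) = 0.928727
z = (z_r − z_0)·√(n−3) = (0.624134 − 0.928727)·√62 = -0.304593 · 7.874008 = -2.398

-2.398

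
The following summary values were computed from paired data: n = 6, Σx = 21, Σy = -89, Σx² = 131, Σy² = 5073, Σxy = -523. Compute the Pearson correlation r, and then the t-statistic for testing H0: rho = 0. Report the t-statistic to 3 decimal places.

S_xy = nΣxy − ΣxΣy = 6·(-523) − 21·(-89) = -3138 − (-1869) = -1269
S_xx = nΣx² − (Σx)² = 6·131 − 21² = 786 − 441 = 345
S_yy = nΣy² − (Σy)² = 6·5073 − (-89)² = 30438 − 7921 = 22517
r = S_xy / √(S_xx·S_yy) = -1269 / √(345·22517) = -1269 / √7768365 = -1269 / 2787.1787 = -0.4553
t = r·√(n−2)/√(1−r²) = -0.4553·√4 / √(1−0.207298) = -0.910600 / 0.890338 = -1.023

-1.023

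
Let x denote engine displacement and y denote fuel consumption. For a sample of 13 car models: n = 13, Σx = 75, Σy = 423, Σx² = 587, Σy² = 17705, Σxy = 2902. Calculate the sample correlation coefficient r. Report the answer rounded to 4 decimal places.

S_xy = nΣxy − ΣxΣy = 13·2902 − 75·423 = 37726 − 31725 = 6001
S_xx = nΣx² − (Σx)² = 13·587 − 75² = 7631 − 5625 = 2006
S_yy = nΣy² − (Σy)² = 13·17705 − 423² = 230165 − 178929 = 51236
r = S_xy / √(S_xx·S_yy) = 6001 / √(2006·51236) = 6001 / √102779416 = 6001 / 10138.0183 = 0.5919

0.5919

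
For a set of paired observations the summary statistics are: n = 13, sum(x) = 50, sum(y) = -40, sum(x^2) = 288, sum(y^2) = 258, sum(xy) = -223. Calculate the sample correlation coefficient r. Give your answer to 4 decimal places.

-0.6086

Numerator: nΣxy − (Σx)(Σy) = 13·(-223) − (50)(-40) = -899
Denominator: √[(nΣx²−(Σx)²)(nΣy²−(Σy)²)]
  nΣx²−(Σx)² = 13·288 − 2500 = 1244;  nΣy²−(Σy)² = 13·258 − 1600 = 1754
  √(1244·1754) = √2181976 = 1477.1513
r = -899 / 1477.1513 = -0.6086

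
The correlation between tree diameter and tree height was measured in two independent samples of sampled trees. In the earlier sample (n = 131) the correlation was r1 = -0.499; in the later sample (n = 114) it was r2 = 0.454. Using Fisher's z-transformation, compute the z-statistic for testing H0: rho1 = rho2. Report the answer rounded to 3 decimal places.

-8.001

Fisher z-transforms: z1 = atanh(-0.499) = -0.547974, z2 = atanh(0.454) = 0.489727; difference d = -1.037701
Var(d) = 1/128 + 1/111 = 0.0078125 + 0.0090090 = 0.0168215
z = d/√Var(d) = -1.037701 / √0.0168215 = -1.037701 / 0.129698 = -8.001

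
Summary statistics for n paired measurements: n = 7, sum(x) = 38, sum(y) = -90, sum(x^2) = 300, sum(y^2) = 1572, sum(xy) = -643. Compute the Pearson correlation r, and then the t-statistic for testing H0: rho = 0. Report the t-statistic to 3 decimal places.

-2.817

S_xy = nΣxy − ΣxΣy = 7·(-643) − 38·(-90) = -4501 − (-3420) = -1081
S_xx = nΣx² − (Σx)² = 7·300 − 38² = 2100 − 1444 = 656
S_yy = nΣy² − (Σy)² = 7·1572 − (-90)² = 11004 − 8100 = 2904
r = S_xy / √(S_xx·S_yy) = -1081 / √(656·2904) = -1081 / √1905024 = -1081 / 1380.2261 = -0.7832
t = r·√(n−2)/√(1−r²) = -0.7832·√5 / √(1−0.613402) = -1.751288 / 0.621770 = -2.817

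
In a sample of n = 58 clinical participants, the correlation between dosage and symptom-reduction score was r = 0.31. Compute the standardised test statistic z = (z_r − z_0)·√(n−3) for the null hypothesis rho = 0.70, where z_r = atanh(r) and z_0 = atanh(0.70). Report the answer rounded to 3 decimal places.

-4.055

Fisher z: atanh(0.31) = 0.320545, atanh(0.70) = 0.867301
z = (z_r − z_0)·√(n−3) = (0.320545 − 0.867301)·√55 = -0.546756 · 7.416198 = -4.055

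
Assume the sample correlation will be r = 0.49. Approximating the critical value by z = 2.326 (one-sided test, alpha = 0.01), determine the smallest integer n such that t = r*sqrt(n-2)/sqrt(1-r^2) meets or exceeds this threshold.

Need r·√(n−2)/√(1−r²) ≥ 2.326
√(n−2) ≥ 2.326·√(1−0.2401) / 0.49 = 2.326·0.871722 / 0.49 = 4.1380
n−2 ≥ 17.1230  ⇒  n ≥ 19.1230
Smallest integer n = 20

20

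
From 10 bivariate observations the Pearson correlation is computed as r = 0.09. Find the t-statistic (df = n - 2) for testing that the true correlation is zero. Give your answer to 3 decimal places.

t = r·√(n−2) / √(1−r²) with r = 0.09, n = 10
  = 0.09·√8 / √(1 − 0.0081)
  = 0.09·2.828427 / 0.995942
  = 0.254558 / 0.995942 = 0.256

0.256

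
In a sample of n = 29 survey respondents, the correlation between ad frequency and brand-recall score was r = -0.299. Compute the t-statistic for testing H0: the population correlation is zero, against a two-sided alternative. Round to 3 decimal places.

-1.628

1 − r² = 1 − 0.089401 = 0.910599;  √(1−r²) = 0.954253
√(n−2) = √27 = 5.196152
t = r·√(n−2)/√(1−r²) = -0.299 · 5.196152 / 0.954253 = -1.628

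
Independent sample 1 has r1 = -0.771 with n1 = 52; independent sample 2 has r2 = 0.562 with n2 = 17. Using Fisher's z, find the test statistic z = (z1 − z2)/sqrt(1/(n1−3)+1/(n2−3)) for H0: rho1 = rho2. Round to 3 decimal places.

Fisher z-transforms: z1 = atanh(-0.771) = -1.022789, z2 = atanh(0.562) = 0.635752; difference d = -1.658541
Var(d) = 1/49 + 1/14 = 0.0204082 + 0.0714286 = 0.0918368
z = d/√Var(d) = -1.658541 / √0.0918368 = -1.658541 / 0.303046 = -5.473

-5.473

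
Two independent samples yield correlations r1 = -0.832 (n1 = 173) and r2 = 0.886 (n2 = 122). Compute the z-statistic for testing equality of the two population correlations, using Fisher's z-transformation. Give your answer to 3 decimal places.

-21.733

Fisher z-transforms: z1 = atanh(-0.832) = -1.194600, z2 = atanh(0.886) = 1.403008; difference d = -2.597608
Var(d) = 1/170 + 1/119 = 0.0058824 + 0.0084034 = 0.0142858
z = d/√Var(d) = -2.597608 / √0.0142858 = -2.597608 / 0.119523 = -21.733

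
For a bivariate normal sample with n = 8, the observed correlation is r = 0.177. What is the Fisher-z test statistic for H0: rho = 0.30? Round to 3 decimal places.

Fisher z: atanh(0.177) = 0.178884, atanh(0.30) = 0.309520
z = (z_r − z_0)·√(n−3) = (0.178884 − 0.309520)·√5 = -0.130636 · 2.236068 = -0.292

-0.292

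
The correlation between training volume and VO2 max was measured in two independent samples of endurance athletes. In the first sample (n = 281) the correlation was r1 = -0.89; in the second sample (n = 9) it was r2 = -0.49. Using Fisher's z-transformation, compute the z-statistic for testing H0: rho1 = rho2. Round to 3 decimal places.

-2.147

z1 = atanh(-0.89) = -1.421926,  z2 = atanh(-0.49) = -0.536060
SE = √(1/(n1−3) + 1/(n2−3)) = √(1/278 + 1/6) = √(0.0035971 + 0.1666667) = √0.1702638 = 0.412630
z = (z1 − z2)/SE = (-1.421926 − (-0.536060)) / 0.412630 = -0.885866 / 0.412630 = -2.147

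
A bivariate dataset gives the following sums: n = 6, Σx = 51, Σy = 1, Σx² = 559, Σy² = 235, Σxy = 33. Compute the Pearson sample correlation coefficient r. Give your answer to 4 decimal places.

0.1427

S_xy = nΣxy − ΣxΣy = 6·33 − 51·1 = 198 − 51 = 147
S_xx = nΣx² − (Σx)² = 6·559 − 51² = 3354 − 2601 = 753
S_yy = nΣy² − (Σy)² = 6·235 − 1² = 1410 − 1 = 1409
r = S_xy / √(S_xx·S_yy) = 147 / √(753·1409) = 147 / √1060977 = 147 / 1030.0374 = 0.1427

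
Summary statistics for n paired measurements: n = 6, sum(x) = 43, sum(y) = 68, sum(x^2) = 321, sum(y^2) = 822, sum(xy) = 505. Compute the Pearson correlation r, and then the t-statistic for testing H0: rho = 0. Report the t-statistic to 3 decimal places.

1.898

S_xy = nΣxy − ΣxΣy = 6·505 − 43·68 = 3030 − 2924 = 106
S_xx = nΣx² − (Σx)² = 6·321 − 43² = 1926 − 1849 = 77
S_yy = nΣy² − (Σy)² = 6·822 − 68² = 4932 − 4624 = 308
r = S_xy / √(S_xx·S_yy) = 106 / √(77·308) = 106 / √23716 = 106 / 154.0000 = 0.6883
t = r·√(n−2)/√(1−r²) = 0.6883·√4 / √(1−0.473757) = 1.376600 / 0.725426 = 1.898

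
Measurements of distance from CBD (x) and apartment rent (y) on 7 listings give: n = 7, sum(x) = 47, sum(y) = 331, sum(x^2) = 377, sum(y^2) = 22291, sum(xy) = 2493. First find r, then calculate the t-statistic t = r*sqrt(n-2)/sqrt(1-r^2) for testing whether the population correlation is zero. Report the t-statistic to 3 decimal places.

S_xy = nΣxy − ΣxΣy = 7·2493 − 47·331 = 17451 − 15557 = 1894
S_xx = nΣx² − (Σx)² = 7·377 − 47² = 2639 − 2209 = 430
S_yy = nΣy² − (Σy)² = 7·22291 − 331² = 156037 − 109561 = 46476
r = S_xy / √(S_xx·S_yy) = 1894 / √(430·46476) = 1894 / √19984680 = 1894 / 4470.4228 = 0.4237
t = r·√(n−2)/√(1−r²) = 0.4237·√5 / √(1−0.179522) = 0.947422 / 0.905802 = 1.046

1.046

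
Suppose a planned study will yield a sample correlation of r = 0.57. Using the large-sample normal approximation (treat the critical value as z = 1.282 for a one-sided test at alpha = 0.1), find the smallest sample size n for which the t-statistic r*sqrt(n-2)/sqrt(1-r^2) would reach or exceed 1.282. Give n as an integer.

6

Need r·√(n−2)/√(1−r²) ≥ 1.282
√(n−2) ≥ 1.282·√(1−0.3249) / 0.57 = 1.282·0.821645 / 0.57 = 1.8480
n−2 ≥ 3.4151  ⇒  n ≥ 5.4151
Smallest integer n = 6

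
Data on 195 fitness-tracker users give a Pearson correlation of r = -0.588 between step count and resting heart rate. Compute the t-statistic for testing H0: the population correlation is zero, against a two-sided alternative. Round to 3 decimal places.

-10.099

1 − r² = 1 − 0.345744 = 0.654256;  √(1−r²) = 0.808861
√(n−2) = √193 = 13.892444
t = r·√(n−2)/√(1−r²) = -0.588 · 13.892444 / 0.808861 = -10.099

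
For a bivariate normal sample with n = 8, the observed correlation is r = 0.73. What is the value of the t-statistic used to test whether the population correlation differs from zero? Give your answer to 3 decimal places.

t = r·√(n−2) / √(1−r²) with r = 0.73, n = 8
  = 0.73·√6 / √(1 − 0.5329)
  = 0.73·2.449490 / 0.683447
  = 1.788128 / 0.683447 = 2.616

2.616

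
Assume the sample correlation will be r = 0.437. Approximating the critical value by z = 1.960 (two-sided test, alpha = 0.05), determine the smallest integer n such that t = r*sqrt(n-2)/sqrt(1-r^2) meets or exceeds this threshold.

r√(n−2)/√(1−r²) ≥ 1.960  ⇔  n−2 ≥ (1.960)²·(1−r²)/r²
(1−r²)/r² = (1−0.190969)/0.190969 = 4.2365
n ≥ 2 + 3.8416·4.2365 = 2 + 16.2749 = 18.2749
⌈18.2749⌉ = 19

19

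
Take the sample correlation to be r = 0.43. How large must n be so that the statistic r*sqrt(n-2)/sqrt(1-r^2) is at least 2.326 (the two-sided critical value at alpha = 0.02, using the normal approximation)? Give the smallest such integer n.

26

r√(n−2)/√(1−r²) ≥ 2.326  ⇔  n−2 ≥ (2.326)²·(1−r²)/r²
(1−r²)/r² = (1−0.1849)/0.1849 = 4.4083
n ≥ 2 + 5.410276·4.4083 = 2 + 23.8501 = 25.8501
⌈25.8501⌉ = 26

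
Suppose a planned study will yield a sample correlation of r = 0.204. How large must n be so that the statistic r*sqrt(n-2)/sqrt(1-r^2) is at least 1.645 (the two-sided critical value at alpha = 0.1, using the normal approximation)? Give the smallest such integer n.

65

Need r·√(n−2)/√(1−r²) ≥ 1.645
√(n−2) ≥ 1.645·√(1−0.041616) / 0.204 = 1.645·0.978971 / 0.204 = 7.8942
n−2 ≥ 62.3184  ⇒  n ≥ 64.3184
Smallest integer n = 65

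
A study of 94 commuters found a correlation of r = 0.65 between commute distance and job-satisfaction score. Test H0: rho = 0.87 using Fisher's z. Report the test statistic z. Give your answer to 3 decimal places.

-5.321

z_r = atanh(0.65) = 0.775299,  z_0 = atanh(0.87) = 1.333080
SE = 1/√(n−3) = 1/√91 = 0.104828
z = (z_r − z_0)/SE = (0.775299 − 1.333080) / 0.104828 = -0.557781 / 0.104828 = -5.321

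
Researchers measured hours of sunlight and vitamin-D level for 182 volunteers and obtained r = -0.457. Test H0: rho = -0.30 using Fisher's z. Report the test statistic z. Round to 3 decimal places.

Fisher z: atanh(-0.457) = -0.493513, atanh(-0.30) = -0.309520
z = (z_r − z_0)·√(n−3) = (-0.493513 − (-0.309520))·√179 = -0.183993 · 13.379088 = -2.462

-2.462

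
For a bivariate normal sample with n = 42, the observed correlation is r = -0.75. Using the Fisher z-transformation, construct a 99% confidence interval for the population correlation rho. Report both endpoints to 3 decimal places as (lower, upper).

(-0.882, -0.508)

z_r = atanh(-0.75) = -0.972955;  SE = 1/√(n−3) = 1/√39 = 0.160128
z-limits: -0.972955 ± 2.576·0.160128 = -0.972955 ± 0.412490 = [-1.385445, -0.560465]
ρ-limits: (tanh -1.385445, tanh -0.560465) = (-0.882, -0.508)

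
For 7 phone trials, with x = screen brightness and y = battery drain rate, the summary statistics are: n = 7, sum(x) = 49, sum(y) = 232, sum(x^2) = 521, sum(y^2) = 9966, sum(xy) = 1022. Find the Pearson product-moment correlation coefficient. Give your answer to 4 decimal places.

S_xy = nΣxy − ΣxΣy = 7·1022 − 49·232 = 7154 − 11368 = -4214
S_xx = nΣx² − (Σx)² = 7·521 − 49² = 3647 − 2401 = 1246
S_yy = nΣy² − (Σy)² = 7·9966 − 232² = 69762 − 53824 = 15938
r = S_xy / √(S_xx·S_yy) = -4214 / √(1246·15938) = -4214 / √19858748 = -4214 / 4456.3155 = -0.9456

-0.9456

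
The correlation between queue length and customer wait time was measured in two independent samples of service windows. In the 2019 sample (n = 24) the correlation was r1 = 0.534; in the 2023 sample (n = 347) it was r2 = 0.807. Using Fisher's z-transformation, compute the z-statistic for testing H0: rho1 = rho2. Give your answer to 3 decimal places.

Fisher z-transforms: z1 = atanh(0.534) = 0.595724, z2 = atanh(0.807) = 1.118367; difference d = -0.522643
Var(d) = 1/21 + 1/344 = 0.0476190 + 0.0029070 = 0.0505260
z = d/√Var(d) = -0.522643 / √0.0505260 = -0.522643 / 0.224780 = -2.325

-2.325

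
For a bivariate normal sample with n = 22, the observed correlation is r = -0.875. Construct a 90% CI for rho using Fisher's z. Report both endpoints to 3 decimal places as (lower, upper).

(-0.939, -0.752)

z_r = atanh(-0.875) = -1.354025;  SE = 1/√(n−3) = 1/√19 = 0.229416
z-limits: -1.354025 ± 1.645·0.229416 = -1.354025 ± 0.377389 = [-1.731414, -0.976636]
ρ-limits: (tanh -1.731414, tanh -0.976636) = (-0.939, -0.752)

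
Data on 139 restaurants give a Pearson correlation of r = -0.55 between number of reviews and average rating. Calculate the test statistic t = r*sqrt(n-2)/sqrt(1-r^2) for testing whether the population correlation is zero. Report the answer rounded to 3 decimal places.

t = r·√(n−2) / √(1−r²) with r = -0.55, n = 139
  = -0.55·√137 / √(1 − 0.3025)
  = -0.55·11.704700 / 0.835165
  = -6.437585 / 0.835165 = -7.708

-7.708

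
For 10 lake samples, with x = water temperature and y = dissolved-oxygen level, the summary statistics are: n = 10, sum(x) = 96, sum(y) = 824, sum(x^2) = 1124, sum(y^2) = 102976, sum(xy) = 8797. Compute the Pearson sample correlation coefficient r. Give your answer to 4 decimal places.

Numerator: nΣxy − (Σx)(Σy) = 10·8797 − (96)(824) = 8866
Denominator: √[(nΣx²−(Σx)²)(nΣy²−(Σy)²)]
  nΣx²−(Σx)² = 10·1124 − 9216 = 2024;  nΣy²−(Σy)² = 10·102976 − 678976 = 350784
  √(2024·350784) = √709986816 = 26645.5778
r = 8866 / 26645.5778 = 0.3327

0.3327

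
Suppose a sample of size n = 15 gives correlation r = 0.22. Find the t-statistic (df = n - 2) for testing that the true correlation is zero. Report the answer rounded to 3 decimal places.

0.813

1 − r² = 1 − 0.0484 = 0.9516;  √(1−r²) = 0.975500
√(n−2) = √13 = 3.605551
t = r·√(n−2)/√(1−r²) = 0.22 · 3.605551 / 0.975500 = 0.813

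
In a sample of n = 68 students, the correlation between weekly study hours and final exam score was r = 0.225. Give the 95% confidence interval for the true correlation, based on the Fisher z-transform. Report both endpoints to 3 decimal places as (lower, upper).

z_r = atanh(0.225) = 0.228917;  SE = 1/√(n−3) = 1/√65 = 0.124035
z-limits: 0.228917 ± 1.960·0.124035 = 0.228917 ± 0.243109 = [-0.014192, 0.472026]
ρ-limits: (tanh -0.014192, tanh 0.472026) = (-0.014, 0.440)

(-0.014, 0.440)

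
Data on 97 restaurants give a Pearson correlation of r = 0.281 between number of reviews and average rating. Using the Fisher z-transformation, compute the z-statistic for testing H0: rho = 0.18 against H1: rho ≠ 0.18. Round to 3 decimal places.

z_r = atanh(0.281) = 0.288767,  z_0 = atanh(0.18) = 0.181983
SE = 1/√(n−3) = 1/√94 = 0.103142
z = (z_r − z_0)/SE = (0.288767 − 0.181983) / 0.103142 = 0.106784 / 0.103142 = 1.035

1.035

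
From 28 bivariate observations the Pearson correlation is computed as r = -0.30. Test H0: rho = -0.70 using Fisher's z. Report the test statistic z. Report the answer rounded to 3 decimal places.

2.789

Fisher z: atanh(-0.30) = -0.309520, atanh(-0.70) = -0.867301
z = (z_r − z_0)·√(n−3) = (-0.309520 − (-0.867301))·√25 = 0.557781 · 5.000000 = 2.789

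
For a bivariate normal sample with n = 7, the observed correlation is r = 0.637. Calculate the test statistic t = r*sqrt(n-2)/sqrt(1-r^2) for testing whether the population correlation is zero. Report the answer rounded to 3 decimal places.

t = r·√(n−2) / √(1−r²) with r = 0.637, n = 7
  = 0.637·√5 / √(1 − 0.405769)
  = 0.637·2.236068 / 0.770864
  = 1.424375 / 0.770864 = 1.848

1.848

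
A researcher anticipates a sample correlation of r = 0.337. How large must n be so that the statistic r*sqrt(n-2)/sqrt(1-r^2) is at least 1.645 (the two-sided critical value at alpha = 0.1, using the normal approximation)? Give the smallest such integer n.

24

r√(n−2)/√(1−r²) ≥ 1.645  ⇔  n−2 ≥ (1.645)²·(1−r²)/r²
(1−r²)/r² = (1−0.113569)/0.113569 = 7.8052
n ≥ 2 + 2.706025·7.8052 = 2 + 21.1211 = 23.1211
⌈23.1211⌉ = 24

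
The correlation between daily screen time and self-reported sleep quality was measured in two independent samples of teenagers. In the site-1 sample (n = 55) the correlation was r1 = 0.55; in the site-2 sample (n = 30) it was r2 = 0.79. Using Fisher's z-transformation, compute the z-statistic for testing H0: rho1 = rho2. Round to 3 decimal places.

Fisher z-transforms: z1 = atanh(0.55) = 0.618381, z2 = atanh(0.79) = 1.071432; difference d = -0.453051
Var(d) = 1/52 + 1/27 = 0.0192308 + 0.0370370 = 0.0562678
z = d/√Var(d) = -0.453051 / √0.0562678 = -0.453051 / 0.237208 = -1.910

-1.910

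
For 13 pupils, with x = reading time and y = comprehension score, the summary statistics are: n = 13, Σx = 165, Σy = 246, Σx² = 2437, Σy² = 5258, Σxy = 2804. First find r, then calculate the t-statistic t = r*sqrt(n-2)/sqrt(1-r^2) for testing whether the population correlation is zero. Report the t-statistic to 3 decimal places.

-3.253

S_xy = nΣxy − ΣxΣy = 13·2804 − 165·246 = 36452 − 40590 = -4138
S_xx = nΣx² − (Σx)² = 13·2437 − 165² = 31681 − 27225 = 4456
S_yy = nΣy² − (Σy)² = 13·5258 − 246² = 68354 − 60516 = 7838
r = S_xy / √(S_xx·S_yy) = -4138 / √(4456·7838) = -4138 / √34926128 = -4138 / 5909.8332 = -0.7002
t = r·√(n−2)/√(1−r²) = -0.7002·√11 / √(1−0.490280) = -2.322301 / 0.713947 = -3.253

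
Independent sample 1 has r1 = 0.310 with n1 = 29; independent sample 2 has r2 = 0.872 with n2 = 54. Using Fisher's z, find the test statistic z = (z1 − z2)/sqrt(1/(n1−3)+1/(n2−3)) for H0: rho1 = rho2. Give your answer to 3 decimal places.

Fisher z-transforms: z1 = atanh(0.310) = 0.320545, z2 = atanh(0.872) = 1.341366; difference d = -1.020821
Var(d) = 1/26 + 1/51 = 0.0384615 + 0.0196078 = 0.0580693
z = d/√Var(d) = -1.020821 / √0.0580693 = -1.020821 / 0.240976 = -4.236

-4.236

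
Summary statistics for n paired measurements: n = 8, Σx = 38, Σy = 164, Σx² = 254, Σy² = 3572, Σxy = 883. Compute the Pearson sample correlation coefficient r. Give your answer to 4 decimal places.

0.8371

Numerator: nΣxy − (Σx)(Σy) = 8·883 − (38)(164) = 832
Denominator: √[(nΣx²−(Σx)²)(nΣy²−(Σy)²)]
  nΣx²−(Σx)² = 8·254 − 1444 = 588;  nΣy²−(Σy)² = 8·3572 − 26896 = 1680
  √(588·1680) = √987840 = 993.9014
r = 832 / 993.9014 = 0.8371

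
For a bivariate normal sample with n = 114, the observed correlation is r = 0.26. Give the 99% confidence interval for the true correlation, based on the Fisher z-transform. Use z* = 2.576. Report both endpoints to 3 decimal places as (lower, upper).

z_r = atanh(0.26) = 0.266108;  SE = 1/√(n−3) = 1/√111 = 0.094916
z-limits: 0.266108 ± 2.576·0.094916 = 0.266108 ± 0.244504 = [0.021604, 0.510612]
ρ-limits: (tanh 0.021604, tanh 0.510612) = (0.022, 0.470)

(0.022, 0.470)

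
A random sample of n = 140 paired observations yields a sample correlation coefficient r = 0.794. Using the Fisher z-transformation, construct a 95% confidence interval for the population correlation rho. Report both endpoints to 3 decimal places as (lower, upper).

(0.723, 0.848)

Fisher z: z_r = atanh(r) = ½·ln((1+0.794)/(1−0.794)) = 1.082163
SE(z) = 1/√(n−3) = 1/√137 = 0.085436
95% ⇒ z* = 1.960; margin = 1.960·0.085436 = 0.167455
CI on z-scale: (0.914708, 1.249618)
Back-transform: tanh(0.914708) = 0.723384, tanh(1.249618) = 0.848176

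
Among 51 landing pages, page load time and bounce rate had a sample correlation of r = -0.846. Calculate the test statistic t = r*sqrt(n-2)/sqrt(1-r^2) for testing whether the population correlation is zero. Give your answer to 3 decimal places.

-11.107

1 − r² = 1 − 0.715716 = 0.284284;  √(1−r²) = 0.533183
√(n−2) = √49 = 7.000000
t = r·√(n−2)/√(1−r²) = -0.846 · 7.000000 / 0.533183 = -11.107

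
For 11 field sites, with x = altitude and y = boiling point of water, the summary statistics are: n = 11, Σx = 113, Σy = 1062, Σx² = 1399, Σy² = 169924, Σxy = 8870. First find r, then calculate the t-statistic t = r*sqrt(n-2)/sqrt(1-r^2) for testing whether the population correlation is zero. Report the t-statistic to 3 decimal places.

-1.774

S_xy = nΣxy − ΣxΣy = 11·8870 − 113·1062 = 97570 − 120006 = -22436
S_xx = nΣx² − (Σx)² = 11·1399 − 113² = 15389 − 12769 = 2620
S_yy = nΣy² − (Σy)² = 11·169924 − 1062² = 1869164 − 1127844 = 741320
r = S_xy / √(S_xx·S_yy) = -22436 / √(2620·741320) = -22436 / √1942258400 = -22436 / 44071.0608 = -0.5091
t = r·√(n−2)/√(1−r²) = -0.5091·√9 / √(1−0.259183) = -1.527300 / 0.860707 = -1.774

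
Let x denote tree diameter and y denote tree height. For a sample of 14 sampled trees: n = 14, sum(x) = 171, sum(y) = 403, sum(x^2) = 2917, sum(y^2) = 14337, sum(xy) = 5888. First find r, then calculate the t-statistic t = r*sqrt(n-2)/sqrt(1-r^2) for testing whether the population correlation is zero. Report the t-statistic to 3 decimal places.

2.896

S_xy = nΣxy − ΣxΣy = 14·5888 − 171·403 = 82432 − 68913 = 13519
S_xx = nΣx² − (Σx)² = 14·2917 − 171² = 40838 − 29241 = 11597
S_yy = nΣy² − (Σy)² = 14·14337 − 403² = 200718 − 162409 = 38309
r = S_xy / √(S_xx·S_yy) = 13519 / √(11597·38309) = 13519 / √444269473 = 13519 / 21077.7008 = 0.6414
t = r·√(n−2)/√(1−r²) = 0.6414·√12 / √(1−0.411394) = 2.221875 / 0.767207 = 2.896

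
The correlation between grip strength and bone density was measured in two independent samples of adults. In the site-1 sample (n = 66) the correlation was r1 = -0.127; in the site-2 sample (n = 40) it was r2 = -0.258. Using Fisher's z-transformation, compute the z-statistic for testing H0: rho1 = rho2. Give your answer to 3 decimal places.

z1 = atanh(-0.127) = -0.127689,  z2 = atanh(-0.258) = -0.263965
SE = √(1/(n1−3) + 1/(n2−3)) = √(1/63 + 1/37) = √(0.0158730 + 0.0270270) = √0.0429000 = 0.207123
z = (z1 − z2)/SE = (-0.127689 − (-0.263965)) / 0.207123 = 0.136276 / 0.207123 = 0.658

0.658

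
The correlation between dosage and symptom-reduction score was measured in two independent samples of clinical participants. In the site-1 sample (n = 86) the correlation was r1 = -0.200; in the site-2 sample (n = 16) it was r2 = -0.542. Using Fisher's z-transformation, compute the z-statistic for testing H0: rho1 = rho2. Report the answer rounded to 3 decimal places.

1.355

Fisher z-transforms: z1 = atanh(-0.200) = -0.202733, z2 = atanh(-0.542) = -0.606983; difference d = 0.404250
Var(d) = 1/83 + 1/13 = 0.0120482 + 0.0769231 = 0.0889713
z = d/√Var(d) = 0.404250 / √0.0889713 = 0.404250 / 0.298281 = 1.355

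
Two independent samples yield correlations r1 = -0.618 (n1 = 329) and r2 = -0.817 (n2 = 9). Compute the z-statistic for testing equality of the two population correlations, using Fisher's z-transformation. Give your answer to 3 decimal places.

1.034

Fisher z-transforms: z1 = atanh(-0.618) = -0.721763, z2 = atanh(-0.817) = -1.147728; difference d = 0.425965
Var(d) = 1/326 + 1/6 = 0.0030675 + 0.1666667 = 0.1697342
z = d/√Var(d) = 0.425965 / √0.1697342 = 0.425965 / 0.411988 = 1.034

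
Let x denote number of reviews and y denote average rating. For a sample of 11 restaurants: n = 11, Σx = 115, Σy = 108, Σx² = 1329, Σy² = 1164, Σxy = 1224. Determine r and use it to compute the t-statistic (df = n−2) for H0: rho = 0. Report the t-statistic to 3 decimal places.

4.433

S_xy = nΣxy − ΣxΣy = 11·1224 − 115·108 = 13464 − 12420 = 1044
S_xx = nΣx² − (Σx)² = 11·1329 − 115² = 14619 − 13225 = 1394
S_yy = nΣy² − (Σy)² = 11·1164 − 108² = 12804 − 11664 = 1140
r = S_xy / √(S_xx·S_yy) = 1044 / √(1394·1140) = 1044 / √1589160 = 1044 / 1260.6189 = 0.8282
t = r·√(n−2)/√(1−r²) = 0.8282·√9 / √(1−0.685915) = 2.484600 / 0.560433 = 4.433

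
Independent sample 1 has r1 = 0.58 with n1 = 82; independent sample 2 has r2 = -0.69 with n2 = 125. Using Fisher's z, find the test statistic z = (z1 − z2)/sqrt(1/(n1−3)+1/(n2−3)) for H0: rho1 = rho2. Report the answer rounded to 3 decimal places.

10.459

Fisher z-transforms: z1 = atanh(0.58) = 0.662463, z2 = atanh(-0.69) = -0.847956; difference d = 1.510419
Var(d) = 1/79 + 1/122 = 0.0126582 + 0.0081967 = 0.0208549
z = d/√Var(d) = 1.510419 / √0.0208549 = 1.510419 / 0.144412 = 10.459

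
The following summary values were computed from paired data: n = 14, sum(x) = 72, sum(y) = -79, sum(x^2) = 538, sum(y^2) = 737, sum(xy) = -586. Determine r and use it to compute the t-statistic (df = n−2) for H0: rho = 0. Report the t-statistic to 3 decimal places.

-4.840

S_xy = nΣxy − ΣxΣy = 14·(-586) − 72·(-79) = -8204 − (-5688) = -2516
S_xx = nΣx² − (Σx)² = 14·538 − 72² = 7532 − 5184 = 2348
S_yy = nΣy² − (Σy)² = 14·737 − (-79)² = 10318 − 6241 = 4077
r = S_xy / √(S_xx·S_yy) = -2516 / √(2348·4077) = -2516 / √9572796 = -2516 / 3093.9935 = -0.8132
t = r·√(n−2)/√(1−r²) = -0.8132·√12 / √(1−0.661294) = -2.817007 / 0.581985 = -4.840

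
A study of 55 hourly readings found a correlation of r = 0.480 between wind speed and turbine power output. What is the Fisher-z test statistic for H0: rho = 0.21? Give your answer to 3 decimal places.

2.234

Fisher z: atanh(0.480) = 0.522984, atanh(0.21) = 0.213171
z = (z_r − z_0)·√(n−3) = (0.522984 − 0.213171)·√52 = 0.309813 · 7.211103 = 2.234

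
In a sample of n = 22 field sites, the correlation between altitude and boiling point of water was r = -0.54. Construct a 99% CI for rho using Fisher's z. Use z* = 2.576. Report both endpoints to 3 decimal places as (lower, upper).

(-0.832, -0.013)

z_r = atanh(-0.54) = -0.604156;  SE = 1/√(n−3) = 1/√19 = 0.229416
z-limits: -0.604156 ± 2.576·0.229416 = -0.604156 ± 0.590976 = [-1.195132, -0.013180]
ρ-limits: (tanh -1.195132, tanh -0.013180) = (-0.832, -0.013)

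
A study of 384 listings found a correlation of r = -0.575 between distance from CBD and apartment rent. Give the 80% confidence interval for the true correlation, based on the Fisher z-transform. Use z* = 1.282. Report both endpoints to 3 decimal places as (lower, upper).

Fisher z: z_r = atanh(r) = ½·ln((1+(-0.575))/(1−(-0.575))) = -0.654961
SE(z) = 1/√(n−3) = 1/√381 = 0.051232
80% ⇒ z* = 1.282; margin = 1.282·0.051232 = 0.065679
CI on z-scale: (-0.720640, -0.589282)
Back-transform: tanh(-0.720640) = -0.617306, tanh(-0.589282) = -0.529379

(-0.617, -0.529)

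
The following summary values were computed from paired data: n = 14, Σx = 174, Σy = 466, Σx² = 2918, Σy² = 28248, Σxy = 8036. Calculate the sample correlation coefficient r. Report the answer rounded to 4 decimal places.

0.7235

Numerator: nΣxy − (Σx)(Σy) = 14·8036 − (174)(466) = 31420
Denominator: √[(nΣx²−(Σx)²)(nΣy²−(Σy)²)]
  nΣx²−(Σx)² = 14·2918 − 30276 = 10576;  nΣy²−(Σy)² = 14·28248 − 217156 = 178316
  √(10576·178316) = √1885870016 = 43426.6049
r = 31420 / 43426.6049 = 0.7235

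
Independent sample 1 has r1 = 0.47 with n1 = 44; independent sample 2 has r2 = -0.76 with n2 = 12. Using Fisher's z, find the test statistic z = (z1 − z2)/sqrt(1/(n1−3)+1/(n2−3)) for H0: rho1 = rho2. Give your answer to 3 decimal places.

4.092

Fisher z-transforms: z1 = atanh(0.47) = 0.510070, z2 = atanh(-0.76) = -0.996215; difference d = 1.506285
Var(d) = 1/41 + 1/9 = 0.0243902 + 0.1111111 = 0.1355013
z = d/√Var(d) = 1.506285 / √0.1355013 = 1.506285 / 0.368105 = 4.092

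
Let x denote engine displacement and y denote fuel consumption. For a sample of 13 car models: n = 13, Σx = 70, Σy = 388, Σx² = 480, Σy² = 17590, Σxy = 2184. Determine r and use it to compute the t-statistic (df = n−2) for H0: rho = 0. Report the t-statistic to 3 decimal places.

S_xy = nΣxy − ΣxΣy = 13·2184 − 70·388 = 28392 − 27160 = 1232
S_xx = nΣx² − (Σx)² = 13·480 − 70² = 6240 − 4900 = 1340
S_yy = nΣy² − (Σy)² = 13·17590 − 388² = 228670 − 150544 = 78126
r = S_xy / √(S_xx·S_yy) = 1232 / √(1340·78126) = 1232 / √104688840 = 1232 / 10231.7564 = 0.1204
t = r·√(n−2)/√(1−r²) = 0.1204·√11 / √(1−0.014496) = 0.399322 / 0.992726 = 0.402

0.402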